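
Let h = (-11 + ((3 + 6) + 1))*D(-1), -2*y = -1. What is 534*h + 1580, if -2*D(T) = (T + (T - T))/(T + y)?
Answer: 2114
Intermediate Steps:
y = 1/2 (y = -1/2*(-1) = 1/2 ≈ 0.50000)
D(T) = -T/(2*(1/2 + T)) (D(T) = -(T + (T - T))/(2*(T + 1/2)) = -(T + 0)/(2*(1/2 + T)) = -T/(2*(1/2 + T)))
h = 1 (h = (-11 + ((3 + 6) + 1))*(-1*(-1)/(1 + 2*(-1))) = (-11 + (9 + 1))*(-1*(-1)/(1 - 2)) = (-11 + 10)*(-1*(-1)/(-1)) = -(-1)*(-1)*(-1) = -1*(-1) = 1)
534*h + 1580 = 534*1 + 1580 = 534 + 1580 = 2114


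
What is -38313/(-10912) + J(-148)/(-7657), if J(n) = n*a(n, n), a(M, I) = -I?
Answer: 1561229/245024 ≈ 6.3717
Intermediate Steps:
J(n) = -n**2 (J(n) = n*(-n) = -n**2)
-38313/(-10912) + J(-148)/(-7657) = -38313/(-10912) - 1*(-148)**2/(-7657) = -38313*(-1/10912) - 1*21904*(-1/7657) = 3483/992 - 21904*(-1/7657) = 3483/992 + 21904/7657 = 1561229/245024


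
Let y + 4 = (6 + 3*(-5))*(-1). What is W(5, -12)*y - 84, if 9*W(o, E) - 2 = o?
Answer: -721/9 ≈ -80.111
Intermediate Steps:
W(o, E) = 2/9 + o/9
y = 5 (y = -4 + (6 + 3*(-5))*(-1) = -4 + (6 - 15)*(-1) = -4 - 9*(-1) = -4 + 9 = 5)
W(5, -12)*y - 84 = (2/9 + (⅑)*5)*5 - 84 = (2/9 + 5/9)*5 - 84 = (7/9)*5 - 84 = 35/9 - 84 = -721/9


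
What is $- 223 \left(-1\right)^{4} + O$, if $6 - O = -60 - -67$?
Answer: $-224$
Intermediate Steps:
$O = -1$ ($O = 6 - \left(-60 - -67\right) = 6 - \left(-60 + 67\right) = 6 - 7 = -1$)
$- 223 \left(-1\right)^{4} + O = - 223 \left(-1\right)^{4} - 1 = \left(-223\right) 1 - 1 = -223 - 1 = -224$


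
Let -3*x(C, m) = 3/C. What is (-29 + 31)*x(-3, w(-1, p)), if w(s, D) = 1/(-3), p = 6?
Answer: 2/3 ≈ 0.66667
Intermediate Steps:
w(s, D) = -1/3
x(C, m) = -1/C
(-29 + 31)*x(-3, w(-1, p)) = (-29 + 31)*(-1/(-3)) = 2*(-1*(-1/3)) = 2*(1/3) = 2/3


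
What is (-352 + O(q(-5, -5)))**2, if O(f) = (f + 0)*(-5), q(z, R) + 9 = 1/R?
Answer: 93636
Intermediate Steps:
q(z, R) = -9 + 1/R
O(f) = -5*f (O(f) = f*(-5) = -5*f)
(-352 + O(q(-5, -5)))**2 = (-352 - 5*(-9 + 1/(-5)))**2 = (-352 - 5*(-9 - 1/5))**2 = (-352 - 5*(-46/5))**2 = (-352 + 46)**2 = (-306)**2 = 93636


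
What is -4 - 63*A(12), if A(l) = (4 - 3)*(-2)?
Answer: 122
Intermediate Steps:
A(l) = -2 (A(l) = 1*(-2) = -2)
-4 - 63*A(12) = -4 - 63*(-2) = -4 + 126 = 122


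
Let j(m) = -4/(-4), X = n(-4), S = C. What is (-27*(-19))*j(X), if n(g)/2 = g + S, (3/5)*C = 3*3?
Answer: 513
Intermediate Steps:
C = 15 (C = 5*(3*3)/3 = (5/3)*9 = 15)
S = 15
n(g) = 30 + 2*g (n(g) = 2*(g + 15) = 2*(15 + g) = 30 + 2*g)
X = 22 (X = 30 + 2*(-4) = 30 - 8 = 22)
j(m) = 1 (j(m) = -4*(-¼) = 1)
(-27*(-19))*j(X) = -27*(-19)*1 = 513*1 = 513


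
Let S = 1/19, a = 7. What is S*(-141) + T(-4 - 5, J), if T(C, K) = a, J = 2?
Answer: -8/19 ≈ -0.42105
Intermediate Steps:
T(C, K) = 7
S = 1/19 ≈ 0.052632
S*(-141) + T(-4 - 5, J) = (1/19)*(-141) + 7 = -141/19 + 7 = -8/19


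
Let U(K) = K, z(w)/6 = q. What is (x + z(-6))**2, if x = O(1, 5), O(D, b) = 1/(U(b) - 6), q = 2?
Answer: 121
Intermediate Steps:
z(w) = 12 (z(w) = 6*2 = 12)
O(D, b) = 1/(-6 + b) (O(D, b) = 1/(b - 6) = 1/(-6 + b))
x = -1 (x = 1/(-6 + 5) = 1/(-1) = -1)
(x + z(-6))**2 = (-1 + 12)**2 = 11**2 = 121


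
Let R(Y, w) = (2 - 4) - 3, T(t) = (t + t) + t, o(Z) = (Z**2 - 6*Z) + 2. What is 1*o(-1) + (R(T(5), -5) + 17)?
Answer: 21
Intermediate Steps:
o(Z) = 2 + Z**2 - 6*Z
T(t) = 3*t (T(t) = 2*t + t = 3*t)
R(Y, w) = -5 (R(Y, w) = -2 - 3 = -5)
1*o(-1) + (R(T(5), -5) + 17) = 1*(2 + (-1)**2 - 6*(-1)) + (-5 + 17) = 1*(2 + 1 + 6) + 12 = 1*9 + 12 = 9 + 12 = 21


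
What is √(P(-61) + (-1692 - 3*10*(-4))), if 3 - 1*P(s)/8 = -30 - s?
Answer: 2*I*√449 ≈ 42.379*I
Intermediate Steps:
P(s) = 264 + 8*s (P(s) = 24 - 8*(-30 - s) = 24 + (240 + 8*s) = 264 + 8*s)
√(P(-61) + (-1692 - 3*10*(-4))) = √((264 + 8*(-61)) + (-1692 - 3*10*(-4))) = √((264 - 488) + (-1692 - 30*(-4))) = √(-224 + (-1692 + 120)) = √(-224 - 1572) = √(-1796) = 2*I*√449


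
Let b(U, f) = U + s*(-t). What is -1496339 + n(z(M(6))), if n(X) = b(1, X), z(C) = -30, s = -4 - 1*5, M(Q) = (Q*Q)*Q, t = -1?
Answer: -1496347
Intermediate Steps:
M(Q) = Q³ (M(Q) = Q²*Q = Q³)
s = -9 (s = -4 - 5 = -9)
b(U, f) = -9 + U (b(U, f) = U - (-9)*(-1) = U - 9*1 = U - 9 = -9 + U)
n(X) = -8 (n(X) = -9 + 1 = -8)
-1496339 + n(z(M(6))) = -1496339 - 8 = -1496347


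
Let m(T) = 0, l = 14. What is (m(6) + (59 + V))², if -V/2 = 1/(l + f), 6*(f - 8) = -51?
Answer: 2524921/729 ≈ 3463.5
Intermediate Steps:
f = -½ (f = 8 + (⅙)*(-51) = 8 - 17/2 = -½ ≈ -0.50000)
V = -4/27 (V = -2/(14 - ½) = -2/27/2 = -2*2/27 = -4/27 ≈ -0.14815)
(m(6) + (59 + V))² = (0 + (59 - 4/27))² = (0 + 1589/27)² = (1589/27)² = 2524921/729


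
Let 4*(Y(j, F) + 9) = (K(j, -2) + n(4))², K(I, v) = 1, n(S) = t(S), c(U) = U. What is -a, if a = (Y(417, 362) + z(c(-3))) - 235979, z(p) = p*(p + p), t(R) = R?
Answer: 943855/4 ≈ 2.3596e+5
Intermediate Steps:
n(S) = S
z(p) = 2*p² (z(p) = p*(2*p) = 2*p²)
Y(j, F) = -11/4 (Y(j, F) = -9 + (1 + 4)²/4 = -9 + (¼)*5² = -9 + (¼)*25 = -9 + 25/4 = -11/4)
a = -943855/4 (a = (-11/4 + 2*(-3)²) - 235979 = (-11/4 + 2*9) - 235979 = (-11/4 + 18) - 235979 = 61/4 - 235979 = -943855/4 ≈ -2.3596e+5)
-a = -1*(-943855/4) = 943855/4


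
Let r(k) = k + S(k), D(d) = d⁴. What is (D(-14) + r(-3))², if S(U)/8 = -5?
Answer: 1472487129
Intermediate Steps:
S(U) = -40 (S(U) = 8*(-5) = -40)
r(k) = -40 + k (r(k) = k - 40 = -40 + k)
(D(-14) + r(-3))² = ((-14)⁴ + (-40 - 3))² = (38416 - 43)² = 38373² = 1472487129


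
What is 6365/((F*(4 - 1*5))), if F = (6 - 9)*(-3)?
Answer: -6365/9 ≈ -707.22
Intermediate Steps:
F = 9 (F = -3*(-3) = 9)
6365/((F*(4 - 1*5))) = 6365/((9*(4 - 1*5))) = 6365/((9*(4 - 5))) = 6365/((9*(-1))) = 6365/(-9) = 6365*(-1/9) = -6365/9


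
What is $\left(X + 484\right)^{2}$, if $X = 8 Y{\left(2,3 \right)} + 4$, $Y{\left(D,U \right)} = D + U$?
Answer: $278784$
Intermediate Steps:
$X = 44$ ($X = 8 \left(2 + 3\right) + 4 = 8 \cdot 5 + 4 = 40 + 4 = 44$)
$\left(X + 484\right)^{2} = \left(44 + 484\right)^{2} = 528^{2} = 278784$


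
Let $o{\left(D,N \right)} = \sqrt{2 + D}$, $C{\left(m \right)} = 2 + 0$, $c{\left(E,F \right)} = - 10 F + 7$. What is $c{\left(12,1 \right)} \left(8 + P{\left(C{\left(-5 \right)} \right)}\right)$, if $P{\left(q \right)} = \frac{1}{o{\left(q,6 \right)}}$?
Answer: $- \frac{51}{2} \approx -25.5$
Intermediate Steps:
$c{\left(E,F \right)} = 7 - 10 F$
$C{\left(m \right)} = 2$
$P{\left(q \right)} = \frac{1}{\sqrt{2 + q}}$
$c{\left(12,1 \right)} \left(8 + P{\left(C{\left(-5 \right)} \right)}\right) = \left(7 - 10\right) \left(8 + \frac{1}{\sqrt{2 + 2}}\right) = \left(7 - 10\right) \left(8 + \frac{1}{\sqrt{4}}\right) = - 3 \left(8 + \frac{1}{2}\right) = \left(-3\right) \frac{17}{2} = - \frac{51}{2}$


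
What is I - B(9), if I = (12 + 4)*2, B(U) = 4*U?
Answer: -4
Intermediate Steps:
I = 32 (I = 16*2 = 32)
I - B(9) = 32 - 4*9 = 32 - 1*36 = 32 - 36 = -4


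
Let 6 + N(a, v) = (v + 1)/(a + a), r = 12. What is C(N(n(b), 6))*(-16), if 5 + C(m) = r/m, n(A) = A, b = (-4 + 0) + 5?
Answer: 784/5 ≈ 156.80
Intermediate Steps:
b = 1 (b = -4 + 5 = 1)
N(a, v) = -6 + (1 + v)/(2*a) (N(a, v) = -6 + (v + 1)/(a + a) = -6 + (1 + v)/((2*a)) = -6 + (1 + v)*(1/(2*a)) = -6 + (1 + v)/(2*a))
C(m) = -5 + 12/m
C(N(n(b), 6))*(-16) = (-5 + 12/(((½)*(1 + 6 - 12*1)/1)))*(-16) = (-5 + 12/(((½)*1*(1 + 6 - 12))))*(-16) = (-5 + 12/(((½)*1*(-5))))*(-16) = (-5 + 12/(-5/2))*(-16) = (-5 + 12*(-⅖))*(-16) = (-5 - 24/5)*(-16) = -49/5*(-16) = 784/5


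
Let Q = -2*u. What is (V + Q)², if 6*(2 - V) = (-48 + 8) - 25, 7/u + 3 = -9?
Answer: 196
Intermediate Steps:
u = -7/12 (u = 7/(-3 - 9) = 7/(-12) = 7*(-1/12) = -7/12 ≈ -0.58333)
V = 77/6 (V = 2 - ((-48 + 8) - 25)/6 = 2 - (-40 - 25)/6 = 2 - ⅙*(-65) = 2 + 65/6 = 77/6 ≈ 12.833)
Q = 7/6 (Q = -2*(-7/12) = 7/6 ≈ 1.1667)
(V + Q)² = (77/6 + 7/6)² = 14² = 196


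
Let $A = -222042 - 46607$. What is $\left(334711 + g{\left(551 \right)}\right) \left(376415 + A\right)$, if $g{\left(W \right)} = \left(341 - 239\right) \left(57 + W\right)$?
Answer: $42753681882$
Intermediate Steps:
$g{\left(W \right)} = 5814 + 102 W$ ($g{\left(W \right)} = 102 \left(57 + W\right) = 5814 + 102 W$)
$A = -268649$
$\left(334711 + g{\left(551 \right)}\right) \left(376415 + A\right) = \left(334711 + \left(5814 + 102 \cdot 551\right)\right) \left(376415 - 268649\right) = \left(334711 + \left(5814 + 56202\right)\right) 107766 = \left(334711 + 62016\right) 107766 = 396727 \cdot 107766 = 42753681882$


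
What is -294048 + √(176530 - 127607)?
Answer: -294048 + √48923 ≈ -2.9383e+5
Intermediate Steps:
-294048 + √(176530 - 127607) = -294048 + √48923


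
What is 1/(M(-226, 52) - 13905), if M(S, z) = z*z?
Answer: -1/11201 ≈ -8.9278e-5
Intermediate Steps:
M(S, z) = z²
1/(M(-226, 52) - 13905) = 1/(52² - 13905) = 1/(2704 - 13905) = 1/(-11201) = -1/11201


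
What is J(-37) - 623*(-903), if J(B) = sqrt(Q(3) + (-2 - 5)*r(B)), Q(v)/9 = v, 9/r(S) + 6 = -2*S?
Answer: 562569 + 3*sqrt(3349)/34 ≈ 5.6257e+5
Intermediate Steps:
r(S) = 9/(-6 - 2*S)
Q(v) = 9*v
J(B) = sqrt(27 + 63/(6 + 2*B)) (J(B) = sqrt(9*3 + (-2 - 5)*(-9/(6 + 2*B))) = sqrt(27 - (-63)/(6 + 2*B)) = sqrt(27 + 63/(6 + 2*B)))
J(-37) - 623*(-903) = 3*sqrt(2)*sqrt((25 + 6*(-37))/(3 - 37))/2 - 623*(-903) = 3*sqrt(2)*sqrt((25 - 222)/(-34))/2 + 562569 = 3*sqrt(2)*sqrt(-1/34*(-197))/2 + 562569 = 3*sqrt(2)*sqrt(197/34)/2 + 562569 = 3*sqrt(2)*(sqrt(6698)/34)/2 + 562569 = 3*sqrt(3349)/34 + 562569 = 562569 + 3*sqrt(3349)/34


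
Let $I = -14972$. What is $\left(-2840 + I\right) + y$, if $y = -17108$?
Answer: $-34920$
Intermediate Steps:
$\left(-2840 + I\right) + y = \left(-2840 - 14972\right) - 17108 = -17812 - 17108 = -34920$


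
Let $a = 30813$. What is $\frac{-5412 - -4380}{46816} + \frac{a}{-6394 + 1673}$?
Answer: $- \frac{180926685}{27627292} \approx -6.5488$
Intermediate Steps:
$\frac{-5412 - -4380}{46816} + \frac{a}{-6394 + 1673} = \frac{-5412 - -4380}{46816} + \frac{30813}{-6394 + 1673} = \left(-5412 + 4380\right) \frac{1}{46816} + \frac{30813}{-4721} = \left(-1032\right) \frac{1}{46816} + 30813 \left(- \frac{1}{4721}\right) = - \frac{129}{5852} - \frac{30813}{4721} = - \frac{180926685}{27627292}$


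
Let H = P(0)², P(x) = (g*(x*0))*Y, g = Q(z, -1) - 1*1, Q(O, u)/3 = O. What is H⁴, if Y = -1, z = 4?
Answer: 0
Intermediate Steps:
Q(O, u) = 3*O
g = 11 (g = 3*4 - 1*1 = 12 - 1 = 11)
P(x) = 0 (P(x) = (11*(x*0))*(-1) = (11*0)*(-1) = 0*(-1) = 0)
H = 0 (H = 0² = 0)
H⁴ = 0⁴ = 0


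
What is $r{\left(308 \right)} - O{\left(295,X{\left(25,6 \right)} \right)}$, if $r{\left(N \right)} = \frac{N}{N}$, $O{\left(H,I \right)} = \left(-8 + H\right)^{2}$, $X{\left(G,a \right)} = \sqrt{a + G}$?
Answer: $-82368$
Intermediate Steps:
$X{\left(G,a \right)} = \sqrt{G + a}$
$r{\left(N \right)} = 1$
$r{\left(308 \right)} - O{\left(295,X{\left(25,6 \right)} \right)} = 1 - \left(-8 + 295\right)^{2} = 1 - 287^{2} = 1 - 82369 = -82368$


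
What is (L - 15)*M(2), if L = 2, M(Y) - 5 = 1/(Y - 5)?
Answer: -182/3 ≈ -60.667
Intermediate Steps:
M(Y) = 5 + 1/(-5 + Y) (M(Y) = 5 + 1/(Y - 5) = 5 + 1/(-5 + Y))
(L - 15)*M(2) = (2 - 15)*((-24 + 5*2)/(-5 + 2)) = -13*(-24 + 10)/(-3) = -(-13)*(-14)/3 = -13*14/3 = -182/3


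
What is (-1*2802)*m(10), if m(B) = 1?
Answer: -2802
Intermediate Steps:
(-1*2802)*m(10) = -1*2802*1 = -2802*1 = -2802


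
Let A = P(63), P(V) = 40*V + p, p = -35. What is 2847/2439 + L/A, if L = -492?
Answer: 1958269/2020305 ≈ 0.96929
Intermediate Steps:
P(V) = -35 + 40*V (P(V) = 40*V - 35 = -35 + 40*V)
A = 2485 (A = -35 + 40*63 = -35 + 2520 = 2485)
2847/2439 + L/A = 2847/2439 - 492/2485 = 2847*(1/2439) - 492*1/2485 = 949/813 - 492/2485 = 1958269/2020305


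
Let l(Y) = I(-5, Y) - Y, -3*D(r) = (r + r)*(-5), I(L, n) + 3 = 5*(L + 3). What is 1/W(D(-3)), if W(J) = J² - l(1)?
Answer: 1/114 ≈ 0.0087719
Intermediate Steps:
I(L, n) = 12 + 5*L (I(L, n) = -3 + 5*(L + 3) = -3 + 5*(3 + L) = -3 + (15 + 5*L) = 12 + 5*L)
D(r) = 10*r/3 (D(r) = -(r + r)*(-5)/3 = -2*r*(-5)/3 = -(-10)*r/3 = 10*r/3)
l(Y) = -13 - Y (l(Y) = (12 + 5*(-5)) - Y = (12 - 25) - Y = -13 - Y)
W(J) = 14 + J² (W(J) = J² - (-13 - 1*1) = J² - (-13 - 1) = J² - 1*(-14) = J² + 14 = 14 + J²)
1/W(D(-3)) = 1/(14 + ((10/3)*(-3))²) = 1/(14 + (-10)²) = 1/(14 + 100) = 1/114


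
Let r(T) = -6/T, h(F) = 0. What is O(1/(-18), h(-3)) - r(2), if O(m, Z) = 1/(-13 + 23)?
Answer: 31/10 ≈ 3.1000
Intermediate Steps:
O(m, Z) = 1/10
O(1/(-18), h(-3)) - r(2) = 1/10 - (-6)/2 = 1/10 - 1*(-3) = 1/10 + 3 = 31/10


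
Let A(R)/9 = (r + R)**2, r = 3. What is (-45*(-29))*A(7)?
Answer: 1174500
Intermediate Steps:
A(R) = 9*(3 + R)**2
(-45*(-29))*A(7) = (-45*(-29))*(9*(3 + 7)**2) = 1305*(9*10**2) = 1305*(9*100) = 1305*900 = 1174500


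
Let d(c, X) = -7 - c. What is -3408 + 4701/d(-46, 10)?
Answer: -42737/13 ≈ -3287.5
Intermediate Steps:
-3408 + 4701/d(-46, 10) = -3408 + 4701/(-7 - 1*(-46)) = -3408 + 4701/(-7 + 46) = -3408 + 4701/39 = -3408 + 4701*(1/39) = -3408 + 1567/13 = -42737/13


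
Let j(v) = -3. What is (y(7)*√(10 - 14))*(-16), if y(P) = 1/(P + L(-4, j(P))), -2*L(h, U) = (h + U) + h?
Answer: -64*I/25 ≈ -2.56*I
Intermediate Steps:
L(h, U) = -h - U/2 (L(h, U) = -((h + U) + h)/2 = -((U + h) + h)/2 = -(U + 2*h)/2 = -h - U/2)
y(P) = 1/(11/2 + P) (y(P) = 1/(P + (-1*(-4) - ½*(-3))) = 1/(P + (4 + 3/2)) = 1/(P + 11/2) = 1/(11/2 + P))
(y(7)*√(10 - 14))*(-16) = ((2/(11 + 2*7))*√(10 - 14))*(-16) = ((2/(11 + 14))*√(-4))*(-16) = ((2/25)*(2*I))*(-16) = ((2*(1/25))*(2*I))*(-16) = (2*(2*I)/25)*(-16) = (4*I/25)*(-16) = -64*I/25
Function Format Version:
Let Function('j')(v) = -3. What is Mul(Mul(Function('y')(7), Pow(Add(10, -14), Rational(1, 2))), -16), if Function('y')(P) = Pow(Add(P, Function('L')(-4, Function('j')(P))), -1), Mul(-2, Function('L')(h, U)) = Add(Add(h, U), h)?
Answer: Mul(Rational(-64, 25), I) ≈ Mul(-2.5600, I)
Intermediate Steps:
Function('L')(h, U) = Add(Mul(-1, h), Mul(Rational(-1, 2), U)) (Function('L')(h, U) = Mul(Rational(-1, 2), Add(Add(h, U), h)) = Mul(Rational(-1, 2), Add(Add(U, h), h)) = Mul(Rational(-1, 2), Add(U, Mul(2, h))) = Add(Mul(-1, h), Mul(Rational(-1, 2), U)))
Function('y')(P) = Pow(Add(Rational(11, 2), P), -1) (Function('y')(P) = Pow(Add(P, Add(Mul(-1, -4), Mul(Rational(-1, 2), -3))), -1) = Pow(Add(P, Add(4, Rational(3, 2))), -1) = Pow(Add(P, Rational(11, 2)), -1) = Pow(Add(Rational(11, 2), P), -1))
Mul(Mul(Function('y')(7), Pow(Add(10, -14), Rational(1, 2))), -16) = Mul(Mul(Mul(2, Pow(Add(11, Mul(2, 7)), -1)), Pow(Add(10, -14), Rational(1, 2))), -16) = Mul(Mul(Mul(2, Pow(Add(11, 14), -1)), Pow(-4, Rational(1, 2))), -16) = Mul(Mul(Mul(2, Pow(25, -1)), Mul(2, I)), -16) = Mul(Mul(Mul(2, Rational(1, 25)), Mul(2, I)), -16) = Mul(Mul(Rational(2, 25), Mul(2, I)), -16) = Mul(Mul(Rational(4, 25), I), -16) = Mul(Rational(-64, 25), I)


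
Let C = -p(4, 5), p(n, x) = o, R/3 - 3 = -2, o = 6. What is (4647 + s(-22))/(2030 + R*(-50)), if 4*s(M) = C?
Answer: 9291/3760 ≈ 2.4710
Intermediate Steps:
R = 3 (R = 9 + 3*(-2) = 9 - 6 = 3)
p(n, x) = 6
C = -6 (C = -1*6 = -6)
s(M) = -3/2 (s(M) = (1/4)*(-6) = -3/2)
(4647 + s(-22))/(2030 + R*(-50)) = (4647 - 3/2)/(2030 + 3*(-50)) = 9291/(2*(2030 - 150)) = (9291/2)/1880 = (9291/2)*(1/1880) = 9291/3760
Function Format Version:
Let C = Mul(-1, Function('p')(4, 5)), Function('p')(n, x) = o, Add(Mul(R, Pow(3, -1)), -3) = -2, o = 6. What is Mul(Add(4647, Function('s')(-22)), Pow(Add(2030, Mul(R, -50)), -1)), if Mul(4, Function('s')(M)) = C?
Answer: Rational(9291, 3760) ≈ 2.4710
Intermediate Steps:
R = 3 (R = Add(9, Mul(3, -2)) = Add(9, -6) = 3)
Function('p')(n, x) = 6
C = -6 (C = Mul(-1, 6) = -6)
Function('s')(M) = Rational(-3, 2) (Function('s')(M) = Mul(Rational(1, 4), -6) = Rational(-3, 2))
Mul(Add(4647, Function('s')(-22)), Pow(Add(2030, Mul(R, -50)), -1)) = Mul(Add(4647, Rational(-3, 2)), Pow(Add(2030, Mul(3, -50)), -1)) = Mul(Rational(9291, 2), Pow(Add(2030, -150), -1)) = Mul(Rational(9291, 2), Pow(1880, -1)) = Mul(Rational(9291, 2), Rational(1, 1880)) = Rational(9291, 3760)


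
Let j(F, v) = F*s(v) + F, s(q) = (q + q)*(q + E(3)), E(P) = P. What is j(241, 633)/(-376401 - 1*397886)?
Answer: -194047657/774287 ≈ -250.61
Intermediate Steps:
s(q) = 2*q*(3 + q) (s(q) = (q + q)*(q + 3) = (2*q)*(3 + q) = 2*q*(3 + q))
j(F, v) = F + 2*F*v*(3 + v) (j(F, v) = F*(2*v*(3 + v)) + F = 2*F*v*(3 + v) + F = F + 2*F*v*(3 + v))
j(241, 633)/(-376401 - 1*397886) = (241*(1 + 2*633*(3 + 633)))/(-376401 - 1*397886) = (241*(1 + 2*633*636))/(-376401 - 397886) = (241*(1 + 805176))/(-774287) = (241*805177)*(-1/774287) = 194047657*(-1/774287) = -194047657/774287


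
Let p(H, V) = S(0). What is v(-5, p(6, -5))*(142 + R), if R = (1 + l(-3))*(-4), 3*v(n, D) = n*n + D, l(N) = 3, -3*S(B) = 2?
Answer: 1022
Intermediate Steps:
S(B) = -⅔ (S(B) = -⅓*2 = -⅔)
p(H, V) = -⅔
v(n, D) = D/3 + n²/3 (v(n, D) = (n*n + D)/3 = (n² + D)/3 = (D + n²)/3 = D/3 + n²/3)
R = -16 (R = (1 + 3)*(-4) = 4*(-4) = -16)
v(-5, p(6, -5))*(142 + R) = ((⅓)*(-⅔) + (⅓)*(-5)²)*(142 - 16) = (-2/9 + (⅓)*25)*126 = (-2/9 + 25/3)*126 = (73/9)*126 = 1022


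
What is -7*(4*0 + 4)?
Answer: -28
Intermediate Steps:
-7*(4*0 + 4) = -7*(0 + 4) = -7*4 = -28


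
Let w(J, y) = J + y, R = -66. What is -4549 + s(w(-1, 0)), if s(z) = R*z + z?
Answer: -4484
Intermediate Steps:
s(z) = -65*z (s(z) = -66*z + z = -65*z)
-4549 + s(w(-1, 0)) = -4549 - 65*(-1 + 0) = -4549 - 65*(-1) = -4549 + 65 = -4484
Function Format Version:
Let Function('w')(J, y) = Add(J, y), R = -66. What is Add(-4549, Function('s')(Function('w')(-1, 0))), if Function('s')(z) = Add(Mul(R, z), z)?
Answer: -4484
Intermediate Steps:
Function('s')(z) = Mul(-65, z) (Function('s')(z) = Add(Mul(-66, z), z) = Mul(-65, z))
Add(-4549, Function('s')(Function('w')(-1, 0))) = Add(-4549, Mul(-65, Add(-1, 0))) = Add(-4549, Mul(-65, -1)) = Add(-4549, 65) = -4484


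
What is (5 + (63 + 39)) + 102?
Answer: 209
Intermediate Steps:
(5 + (63 + 39)) + 102 = (5 + 102) + 102 = 107 + 102 = 209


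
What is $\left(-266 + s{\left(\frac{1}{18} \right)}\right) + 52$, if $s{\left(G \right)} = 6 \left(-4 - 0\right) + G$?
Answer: $- \frac{4283}{18} \approx -237.94$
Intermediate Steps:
$s{\left(G \right)} = -24 + G$ ($s{\left(G \right)} = 6 \left(-4 + 0\right) + G = 6 \left(-4\right) + G = -24 + G$)
$\left(-266 + s{\left(\frac{1}{18} \right)}\right) + 52 = \left(-266 - \left(24 - \frac{1}{18}\right)\right) + 52 = \left(-266 + \left(-24 + \frac{1}{18}\right)\right) + 52 = \left(-266 - \frac{431}{18}\right) + 52 = - \frac{5219}{18} + 52 = - \frac{4283}{18}$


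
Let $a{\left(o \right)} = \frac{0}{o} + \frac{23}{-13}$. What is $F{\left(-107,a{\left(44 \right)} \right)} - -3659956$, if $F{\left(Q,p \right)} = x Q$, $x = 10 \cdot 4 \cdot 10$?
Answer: $3617156$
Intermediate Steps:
$x = 400$ ($x = 40 \cdot 10 = 400$)
$a{\left(o \right)} = - \frac{23}{13}$ ($a{\left(o \right)} = 0 + 23 \left(- \frac{1}{13}\right) = 0 - \frac{23}{13} = - \frac{23}{13}$)
$F{\left(Q,p \right)} = 400 Q$
$F{\left(-107,a{\left(44 \right)} \right)} - -3659956 = 400 \left(-107\right) - -3659956 = -42800 + 3659956 = 3617156$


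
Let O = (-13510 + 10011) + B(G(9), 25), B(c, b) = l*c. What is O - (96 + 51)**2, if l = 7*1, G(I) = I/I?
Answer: -25101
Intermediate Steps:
G(I) = 1
l = 7
B(c, b) = 7*c
O = -3492 (O = (-13510 + 10011) + 7*1 = -3499 + 7 = -3492)
O - (96 + 51)**2 = -3492 - (96 + 51)**2 = -3492 - 1*147**2 = -3492 - 1*21609 = -3492 - 21609 = -25101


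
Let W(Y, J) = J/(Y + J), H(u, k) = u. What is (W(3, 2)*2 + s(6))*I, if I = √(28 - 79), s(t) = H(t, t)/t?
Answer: 9*I*√51/5 ≈ 12.855*I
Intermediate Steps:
s(t) = 1 (s(t) = t/t = 1)
W(Y, J) = J/(J + Y)
I = I*√51 (I = √(-51) = I*√51 ≈ 7.1414*I)
(W(3, 2)*2 + s(6))*I = ((2/(2 + 3))*2 + 1)*(I*√51) = ((2/5)*2 + 1)*(I*√51) = ((2*(⅕))*2 + 1)*(I*√51) = ((⅖)*2 + 1)*(I*√51) = (⅘ + 1)*(I*√51) = 9*(I*√51)/5 = 9*I*√51/5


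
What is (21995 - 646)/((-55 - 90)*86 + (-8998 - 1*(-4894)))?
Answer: -21349/16574 ≈ -1.2881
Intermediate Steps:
(21995 - 646)/((-55 - 90)*86 + (-8998 - 1*(-4894))) = 21349/(-145*86 + (-8998 + 4894)) = 21349/(-12470 - 4104) = 21349/(-16574) = 21349*(-1/16574) = -21349/16574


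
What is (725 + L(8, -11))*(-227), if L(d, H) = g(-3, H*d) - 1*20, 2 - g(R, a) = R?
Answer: -161170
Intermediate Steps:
g(R, a) = 2 - R
L(d, H) = -15 (L(d, H) = (2 - 1*(-3)) - 1*20 = (2 + 3) - 20 = 5 - 20 = -15)
(725 + L(8, -11))*(-227) = (725 - 15)*(-227) = 710*(-227) = -161170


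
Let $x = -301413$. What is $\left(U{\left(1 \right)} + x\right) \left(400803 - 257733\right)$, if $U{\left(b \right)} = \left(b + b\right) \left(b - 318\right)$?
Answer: $-43213864290$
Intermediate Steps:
$U{\left(b \right)} = 2 b \left(-318 + b\right)$
$\left(U{\left(1 \right)} + x\right) \left(400803 - 257733\right) = \left(2 \cdot 1 \left(-318 + 1\right) - 301413\right) \left(400803 - 257733\right) = \left(2 \cdot 1 \left(-317\right) - 301413\right) \left(400803 - 257733\right) = \left(-634 - 301413\right) 143070 = \left(-302047\right) 143070 = -43213864290$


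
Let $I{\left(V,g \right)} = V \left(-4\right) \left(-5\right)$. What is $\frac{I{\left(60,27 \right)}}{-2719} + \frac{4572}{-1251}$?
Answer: $- \frac{1548052}{377941} \approx -4.096$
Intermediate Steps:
$I{\left(V,g \right)} = 20 V$ ($I{\left(V,g \right)} = - 4 V \left(-5\right) = 20 V$)
$\frac{I{\left(60,27 \right)}}{-2719} + \frac{4572}{-1251} = \frac{20 \cdot 60}{-2719} + \frac{4572}{-1251} = 1200 \left(- \frac{1}{2719}\right) + 4572 \left(- \frac{1}{1251}\right) = - \frac{1200}{2719} - \frac{508}{139} = - \frac{1548052}{377941}$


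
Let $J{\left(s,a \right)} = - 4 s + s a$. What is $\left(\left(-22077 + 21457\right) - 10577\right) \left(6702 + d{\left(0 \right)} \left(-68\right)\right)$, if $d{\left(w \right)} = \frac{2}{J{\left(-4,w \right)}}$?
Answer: $- \frac{149894239}{2} \approx -7.4947 \cdot 10^{7}$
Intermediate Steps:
$J{\left(s,a \right)} = - 4 s + a s$
$d{\left(w \right)} = \frac{2}{16 - 4 w}$ ($d{\left(w \right)} = \frac{2}{\left(-4\right) \left(-4 + w\right)} = \frac{2}{16 - 4 w}$)
$\left(\left(-22077 + 21457\right) - 10577\right) \left(6702 + d{\left(0 \right)} \left(-68\right)\right) = \left(\left(-22077 + 21457\right) - 10577\right) \left(6702 + \frac{1}{2 \left(4 - 0\right)} \left(-68\right)\right) = \left(-620 - 10577\right) \left(6702 + \frac{1}{2 \left(4 + 0\right)} \left(-68\right)\right) = - 11197 \left(6702 + \frac{1}{2 \cdot 4} \left(-68\right)\right) = - 11197 \left(6702 + \frac{1}{2} \cdot \frac{1}{4} \left(-68\right)\right) = - 11197 \left(6702 + \frac{1}{8} \left(-68\right)\right) = - 11197 \left(6702 - \frac{17}{2}\right) = \left(-11197\right) \frac{13387}{2} = - \frac{149894239}{2}$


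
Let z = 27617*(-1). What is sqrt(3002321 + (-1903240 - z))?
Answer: sqrt(1126698) ≈ 1061.5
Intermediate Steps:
z = -27617
sqrt(3002321 + (-1903240 - z)) = sqrt(3002321 + (-1903240 - 1*(-27617))) = sqrt(3002321 + (-1903240 + 27617)) = sqrt(3002321 - 1875623) = sqrt(1126698)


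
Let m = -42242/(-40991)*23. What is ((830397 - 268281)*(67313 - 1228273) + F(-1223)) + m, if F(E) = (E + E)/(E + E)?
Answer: -26750488497025203/40991 ≈ -6.5259e+11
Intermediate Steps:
m = 971566/40991 (m = -42242*(-1/40991)*23 = (42242/40991)*23 = 971566/40991 ≈ 23.702)
F(E) = 1 (F(E) = (2*E)/((2*E)) = (2*E)*(1/(2*E)) = 1)
((830397 - 268281)*(67313 - 1228273) + F(-1223)) + m = ((830397 - 268281)*(67313 - 1228273) + 1) + 971566/40991 = (562116*(-1160960) + 1) + 971566/40991 = (-652594191360 + 1) + 971566/40991 = -652594191359 + 971566/40991 = -26750488497025203/40991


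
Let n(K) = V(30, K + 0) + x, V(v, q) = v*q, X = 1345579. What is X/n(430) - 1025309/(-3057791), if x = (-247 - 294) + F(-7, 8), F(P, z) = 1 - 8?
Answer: 4127163972757/37769834432 ≈ 109.27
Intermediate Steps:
F(P, z) = -7
V(v, q) = q*v
x = -548 (x = (-247 - 294) - 7 = -541 - 7 = -548)
n(K) = -548 + 30*K (n(K) = (K + 0)*30 - 548 = K*30 - 548 = 30*K - 548 = -548 + 30*K)
X/n(430) - 1025309/(-3057791) = 1345579/(-548 + 30*430) - 1025309/(-3057791) = 1345579/(-548 + 12900) - 1025309*(-1/3057791) = 1345579/12352 + 1025309/3057791 = 4127163972757/37769834432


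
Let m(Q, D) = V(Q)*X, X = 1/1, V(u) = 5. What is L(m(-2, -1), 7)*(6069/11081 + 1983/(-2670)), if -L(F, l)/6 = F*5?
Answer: 4120995/140887 ≈ 29.250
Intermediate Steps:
X = 1
m(Q, D) = 5 (m(Q, D) = 5*1 = 5)
L(F, l) = -30*F (L(F, l) = -6*F*5 = -30*F)
L(m(-2, -1), 7)*(6069/11081 + 1983/(-2670)) = (-30*5)*(6069/11081 + 1983/(-2670)) = -150*(6069*(1/11081) + 1983*(-1/2670)) = -150*(867/1583 - 661/890) = -150*(-274733/1408870) = 4120995/140887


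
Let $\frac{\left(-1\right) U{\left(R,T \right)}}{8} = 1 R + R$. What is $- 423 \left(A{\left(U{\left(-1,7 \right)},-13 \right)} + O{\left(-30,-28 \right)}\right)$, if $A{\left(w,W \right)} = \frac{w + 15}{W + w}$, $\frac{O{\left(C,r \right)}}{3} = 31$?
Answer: $-43710$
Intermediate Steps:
$O{\left(C,r \right)} = 93$ ($O{\left(C,r \right)} = 3 \cdot 31 = 93$)
$U{\left(R,T \right)} = - 16 R$ ($U{\left(R,T \right)} = - 8 \left(1 R + R\right) = - 8 \left(R + R\right) = - 8 \cdot 2 R = - 16 R$)
$A{\left(w,W \right)} = \frac{15 + w}{W + w}$
$- 423 \left(A{\left(U{\left(-1,7 \right)},-13 \right)} + O{\left(-30,-28 \right)}\right) = - 423 \left(\frac{15 - -16}{-13 - -16} + 93\right) = - 423 \left(\frac{15 + 16}{-13 + 16} + 93\right) = - 423 \left(\frac{1}{3} \cdot 31 + 93\right) = - 423 \left(\frac{31}{3} + 93\right) = \left(-423\right) \frac{310}{3} = -43710$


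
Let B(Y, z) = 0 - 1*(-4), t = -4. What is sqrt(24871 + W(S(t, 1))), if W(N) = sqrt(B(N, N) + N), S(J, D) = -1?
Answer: sqrt(24871 + sqrt(3)) ≈ 157.71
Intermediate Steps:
B(Y, z) = 4 (B(Y, z) = 0 + 4 = 4)
W(N) = sqrt(4 + N)
sqrt(24871 + W(S(t, 1))) = sqrt(24871 + sqrt(4 - 1)) = sqrt(24871 + sqrt(3))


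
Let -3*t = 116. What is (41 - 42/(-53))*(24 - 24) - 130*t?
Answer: 15080/3 ≈ 5026.7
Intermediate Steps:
t = -116/3 (t = -⅓*116 = -116/3 ≈ -38.667)
(41 - 42/(-53))*(24 - 24) - 130*t = (41 - 42/(-53))*(24 - 24) - 130*(-116/3) = (41 - 42*(-1/53))*0 + 15080/3 = (41 + 42/53)*0 + 15080/3 = (2215/53)*0 + 15080/3 = 0 + 15080/3 = 15080/3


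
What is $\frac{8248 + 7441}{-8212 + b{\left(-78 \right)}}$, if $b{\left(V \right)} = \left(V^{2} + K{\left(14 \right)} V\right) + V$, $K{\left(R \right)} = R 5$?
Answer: $- \frac{15689}{7666} \approx -2.0466$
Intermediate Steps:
$K{\left(R \right)} = 5 R$
$b{\left(V \right)} = V^{2} + 71 V$ ($b{\left(V \right)} = \left(V^{2} + 5 \cdot 14 V\right) + V = \left(V^{2} + 70 V\right) + V = V^{2} + 71 V$)
$\frac{8248 + 7441}{-8212 + b{\left(-78 \right)}} = \frac{8248 + 7441}{-8212 - 78 \left(71 - 78\right)} = \frac{15689}{-8212 - -546} = \frac{15689}{-8212 + 546} = \frac{15689}{-7666} = 15689 \left(- \frac{1}{7666}\right) = - \frac{15689}{7666}$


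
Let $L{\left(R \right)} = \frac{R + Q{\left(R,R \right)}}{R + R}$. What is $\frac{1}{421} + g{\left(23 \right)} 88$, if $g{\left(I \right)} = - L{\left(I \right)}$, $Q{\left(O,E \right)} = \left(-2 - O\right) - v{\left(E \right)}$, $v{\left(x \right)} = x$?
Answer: $\frac{463123}{9683} \approx 47.828$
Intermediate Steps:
$Q{\left(O,E \right)} = -2 - E - O$ ($Q{\left(O,E \right)} = \left(-2 - O\right) - E = -2 - E - O$)
$L{\left(R \right)} = \frac{-2 - R}{2 R}$ ($L{\left(R \right)} = \frac{R - \left(2 + 2 R\right)}{R + R} = \frac{R - \left(2 + 2 R\right)}{2 R} = \left(-2 - R\right) \frac{1}{2 R} = \frac{-2 - R}{2 R}$)
$g{\left(I \right)} = - \frac{-2 - I}{2 I}$
$\frac{1}{421} + g{\left(23 \right)} 88 = \frac{1}{421} + \frac{2 + 23}{2 \cdot 23} \cdot 88 = \frac{1}{421} + \frac{1}{2} \cdot \frac{1}{23} \cdot 25 \cdot 88 = \frac{1}{421} + \frac{25}{46} \cdot 88 = \frac{1}{421} + \frac{1100}{23} = \frac{463123}{9683}$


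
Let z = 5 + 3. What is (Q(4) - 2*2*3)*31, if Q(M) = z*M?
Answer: 620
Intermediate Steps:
z = 8
Q(M) = 8*M
(Q(4) - 2*2*3)*31 = (8*4 - 2*2*3)*31 = (32 - 4*3)*31 = (32 - 12)*31 = 20*31 = 620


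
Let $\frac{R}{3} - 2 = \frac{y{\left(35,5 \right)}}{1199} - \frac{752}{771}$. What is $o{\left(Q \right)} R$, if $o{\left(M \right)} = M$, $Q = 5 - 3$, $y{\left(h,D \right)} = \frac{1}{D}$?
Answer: $\frac{9473642}{1540715} \approx 6.1489$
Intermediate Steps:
$Q = 2$ ($Q = 5 - 3 = 2$)
$R = \frac{4736821}{1540715}$ ($R = 6 + 3 \left(\frac{1}{5 \cdot 1199} - \frac{752}{771}\right) = 6 + 3 \left(\frac{1}{5} \cdot \frac{1}{1199} - \frac{752}{771}\right) = 6 + 3 \left(\frac{1}{5995} - \frac{752}{771}\right) = 6 + 3 \left(- \frac{4507469}{4622145}\right) = 6 - \frac{4507469}{1540715} = \frac{4736821}{1540715} \approx 3.0744$)
$o{\left(Q \right)} R = 2 \cdot \frac{4736821}{1540715} = \frac{9473642}{1540715}$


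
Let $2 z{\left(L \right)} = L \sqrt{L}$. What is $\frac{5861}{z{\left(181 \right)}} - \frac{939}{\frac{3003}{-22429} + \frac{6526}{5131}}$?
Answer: $- \frac{9823920351}{11905751} + \frac{11722 \sqrt{181}}{32761} \approx -820.33$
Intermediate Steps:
$z{\left(L \right)} = \frac{L^{\frac{3}{2}}}{2}$ ($z{\left(L \right)} = \frac{L \sqrt{L}}{2} = \frac{L^{\frac{3}{2}}}{2}$)
$\frac{5861}{z{\left(181 \right)}} - \frac{939}{\frac{3003}{-22429} + \frac{6526}{5131}} = \frac{5861}{\frac{1}{2} \cdot 181^{\frac{3}{2}}} - \frac{939}{\frac{3003}{-22429} + \frac{6526}{5131}} = \frac{5861}{\frac{1}{2} \cdot 181 \sqrt{181}} - \frac{939}{3003 \left(- \frac{1}{22429}\right) + 6526 \cdot \frac{1}{5131}} = \frac{5861}{\frac{181}{2} \sqrt{181}} - \frac{939}{- \frac{273}{2039} + \frac{6526}{5131}} = 5861 \frac{2 \sqrt{181}}{32761} - \frac{939}{\frac{11905751}{10462109}} = \frac{11722 \sqrt{181}}{32761} - \frac{9823920351}{11905751} = - \frac{9823920351}{11905751} + \frac{11722 \sqrt{181}}{32761}$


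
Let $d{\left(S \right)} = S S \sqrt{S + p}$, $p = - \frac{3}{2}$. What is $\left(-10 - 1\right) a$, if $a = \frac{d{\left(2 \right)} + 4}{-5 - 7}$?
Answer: $\frac{11}{3} + \frac{11 \sqrt{2}}{6} \approx 6.2594$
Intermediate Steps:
$p = - \frac{3}{2}$ ($p = \left(-3\right) \frac{1}{2} = - \frac{3}{2} \approx -1.5$)
$d{\left(S \right)} = S^{2} \sqrt{- \frac{3}{2} + S}$ ($d{\left(S \right)} = S S \sqrt{S - \frac{3}{2}} = S^{2} \sqrt{- \frac{3}{2} + S}$)
$a = - \frac{1}{3} - \frac{\sqrt{2}}{6}$ ($a = \frac{\frac{2^{2} \sqrt{-6 + 4 \cdot 2}}{2} + 4}{-5 - 7} = \frac{\frac{1}{2} \cdot 4 \sqrt{-6 + 8} + 4}{-12} = \left(\frac{1}{2} \cdot 4 \sqrt{2} + 4\right) \left(- \frac{1}{12}\right) = \left(2 \sqrt{2} + 4\right) \left(- \frac{1}{12}\right) = \left(4 + 2 \sqrt{2}\right) \left(- \frac{1}{12}\right) = - \frac{1}{3} - \frac{\sqrt{2}}{6} \approx -0.56904$)
$\left(-10 - 1\right) a = \left(-10 - 1\right) \left(- \frac{1}{3} - \frac{\sqrt{2}}{6}\right) = - 11 \left(- \frac{1}{3} - \frac{\sqrt{2}}{6}\right) = \frac{11}{3} + \frac{11 \sqrt{2}}{6}$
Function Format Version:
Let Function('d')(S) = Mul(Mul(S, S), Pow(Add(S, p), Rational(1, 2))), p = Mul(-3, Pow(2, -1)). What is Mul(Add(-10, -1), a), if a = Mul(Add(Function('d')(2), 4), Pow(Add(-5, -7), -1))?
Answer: Add(Rational(11, 3), Mul(Rational(11, 6), Pow(2, Rational(1, 2)))) ≈ 6.2594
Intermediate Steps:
p = Rational(-3, 2) (p = Mul(-3, Rational(1, 2)) = Rational(-3, 2) ≈ -1.5000)
Function('d')(S) = Mul(Pow(S, 2), Pow(Add(Rational(-3, 2), S), Rational(1, 2))) (Function('d')(S) = Mul(Mul(S, S), Pow(Add(S, Rational(-3, 2)), Rational(1, 2))) = Mul(Pow(S, 2), Pow(Add(Rational(-3, 2), S), Rational(1, 2))))
a = Add(Rational(-1, 3), Mul(Rational(-1, 6), Pow(2, Rational(1, 2)))) (a = Mul(Add(Mul(Rational(1, 2), Pow(2, 2), Pow(Add(-6, Mul(4, 2)), Rational(1, 2))), 4), Pow(Add(-5, -7), -1)) = Mul(Add(Mul(Rational(1, 2), 4, Pow(Add(-6, 8), Rational(1, 2))), 4), Pow(-12, -1)) = Mul(Add(Mul(Rational(1, 2), 4, Pow(2, Rational(1, 2))), 4), Rational(-1, 12)) = Mul(Add(Mul(2, Pow(2, Rational(1, 2))), 4), Rational(-1, 12)) = Mul(Add(4, Mul(2, Pow(2, Rational(1, 2)))), Rational(-1, 12)) = Add(Rational(-1, 3), Mul(Rational(-1, 6), Pow(2, Rational(1, 2)))) ≈ -0.56904)
Mul(Add(-10, -1), a) = Mul(Add(-10, -1), Add(Rational(-1, 3), Mul(Rational(-1, 6), Pow(2, Rational(1, 2))))) = Mul(-11, Add(Rational(-1, 3), Mul(Rational(-1, 6), Pow(2, Rational(1, 2))))) = Add(Rational(11, 3), Mul(Rational(11, 6), Pow(2, Rational(1, 2))))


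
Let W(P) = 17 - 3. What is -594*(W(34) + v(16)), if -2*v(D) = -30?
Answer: -17226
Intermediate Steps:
W(P) = 14
v(D) = 15 (v(D) = -1/2*(-30) = 15)
-594*(W(34) + v(16)) = -594*(14 + 15) = -594*29 = -17226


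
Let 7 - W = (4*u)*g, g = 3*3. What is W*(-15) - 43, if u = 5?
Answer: 2552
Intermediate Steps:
g = 9
W = -173 (W = 7 - 4*5*9 = 7 - 20*9 = 7 - 1*180 = 7 - 180 = -173)
W*(-15) - 43 = -173*(-15) - 43 = 2595 - 43 = 2552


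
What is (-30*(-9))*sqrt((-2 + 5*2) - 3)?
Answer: 270*sqrt(5) ≈ 603.74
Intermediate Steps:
(-30*(-9))*sqrt((-2 + 5*2) - 3) = 270*sqrt((-2 + 10) - 3) = 270*sqrt(8 - 3) = 270*sqrt(5)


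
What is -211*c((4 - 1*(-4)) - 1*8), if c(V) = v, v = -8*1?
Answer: 1688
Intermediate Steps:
v = -8
c(V) = -8
-211*c((4 - 1*(-4)) - 1*8) = -211*(-8) = 1688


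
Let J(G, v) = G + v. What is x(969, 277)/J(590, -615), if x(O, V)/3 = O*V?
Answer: -805239/25 ≈ -32210.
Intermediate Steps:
x(O, V) = 3*O*V (x(O, V) = 3*(O*V) = 3*O*V)
x(969, 277)/J(590, -615) = (3*969*277)/(590 - 615) = 805239/(-25) = 805239*(-1/25) = -805239/25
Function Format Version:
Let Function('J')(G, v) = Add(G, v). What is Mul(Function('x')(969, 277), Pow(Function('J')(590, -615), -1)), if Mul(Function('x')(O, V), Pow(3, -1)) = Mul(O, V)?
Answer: Rational(-805239, 25) ≈ -32210.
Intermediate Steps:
Function('x')(O, V) = Mul(3, O, V) (Function('x')(O, V) = Mul(3, Mul(O, V)) = Mul(3, O, V))
Mul(Function('x')(969, 277), Pow(Function('J')(590, -615), -1)) = Mul(Mul(3, 969, 277), Pow(Add(590, -615), -1)) = Mul(805239, Pow(-25, -1)) = Mul(805239, Rational(-1, 25)) = Rational(-805239, 25)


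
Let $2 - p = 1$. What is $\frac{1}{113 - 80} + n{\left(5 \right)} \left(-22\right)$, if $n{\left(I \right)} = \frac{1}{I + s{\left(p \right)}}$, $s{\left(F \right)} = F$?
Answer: $- \frac{40}{11} \approx -3.6364$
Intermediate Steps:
$p = 1$ ($p = 2 - 1 = 1$)
$n{\left(I \right)} = \frac{1}{1 + I}$ ($n{\left(I \right)} = \frac{1}{I + 1} = \frac{1}{1 + I}$)
$\frac{1}{113 - 80} + n{\left(5 \right)} \left(-22\right) = \frac{1}{113 - 80} + \frac{1}{1 + 5} \left(-22\right) = \frac{1}{33} + \frac{1}{6} \left(-22\right) = \frac{1}{33} - \frac{11}{3} = - \frac{40}{11}$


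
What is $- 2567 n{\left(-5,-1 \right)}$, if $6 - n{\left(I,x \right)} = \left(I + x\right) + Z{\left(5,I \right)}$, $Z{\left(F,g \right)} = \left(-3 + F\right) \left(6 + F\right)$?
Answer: $25670$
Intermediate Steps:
$n{\left(I,x \right)} = -16 - I - x$ ($n{\left(I,x \right)} = 6 - \left(\left(I + x\right) + \left(-18 + 5^{2} + 3 \cdot 5\right)\right) = 6 - \left(\left(I + x\right) + \left(-18 + 25 + 15\right)\right) = 6 - \left(\left(I + x\right) + 22\right) = 6 - \left(22 + I + x\right) = -16 - I - x$)
$- 2567 n{\left(-5,-1 \right)} = - 2567 \left(-16 - -5 - -1\right) = - 2567 \left(-16 + 5 + 1\right) = \left(-2567\right) \left(-10\right) = 25670$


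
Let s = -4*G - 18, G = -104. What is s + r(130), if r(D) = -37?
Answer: 361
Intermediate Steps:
s = 398 (s = -4*(-104) - 18 = 416 - 18 = 398)
s + r(130) = 398 - 37 = 361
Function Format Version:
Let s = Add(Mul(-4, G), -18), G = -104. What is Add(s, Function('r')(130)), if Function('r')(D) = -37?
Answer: 361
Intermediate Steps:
s = 398 (s = Add(Mul(-4, -104), -18) = Add(416, -18) = 398)
Add(s, Function('r')(130)) = Add(398, -37) = 361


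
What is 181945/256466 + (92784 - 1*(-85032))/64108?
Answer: 461837809/132592922 ≈ 3.4831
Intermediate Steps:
181945/256466 + (92784 - 1*(-85032))/64108 = 181945*(1/256466) + (92784 + 85032)*(1/64108) = 181945/256466 + 177816*(1/64108) = 181945/256466 + 1434/517 = 461837809/132592922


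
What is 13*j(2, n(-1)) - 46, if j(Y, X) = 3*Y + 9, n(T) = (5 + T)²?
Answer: 149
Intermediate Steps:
j(Y, X) = 9 + 3*Y
13*j(2, n(-1)) - 46 = 13*(9 + 3*2) - 46 = 13*(9 + 6) - 46 = 13*15 - 46 = 195 - 46 = 149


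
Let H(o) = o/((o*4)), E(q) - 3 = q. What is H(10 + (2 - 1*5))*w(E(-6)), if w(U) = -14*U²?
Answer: -63/2 ≈ -31.500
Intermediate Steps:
E(q) = 3 + q
H(o) = ¼ (H(o) = o/((4*o)) = o*(1/(4*o)) = ¼)
H(10 + (2 - 1*5))*w(E(-6)) = (-14*(3 - 6)²)/4 = (-14*(-3)²)/4 = (-14*9)/4 = (¼)*(-126) = -63/2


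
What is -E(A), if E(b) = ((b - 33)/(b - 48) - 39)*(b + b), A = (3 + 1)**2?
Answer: 1231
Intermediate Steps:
A = 16 (A = 4**2 = 16)
E(b) = 2*b*(-39 + (-33 + b)/(-48 + b)) (E(b) = ((-33 + b)/(-48 + b) - 39)*(2*b) = (-39 + (-33 + b)/(-48 + b))*(2*b) = 2*b*(-39 + (-33 + b)/(-48 + b)))
-E(A) = -2*16*(1839 - 38*16)/(-48 + 16) = -2*16*(1839 - 608)/(-32) = -2*16*(-1)*1231/32 = -1*(-1231) = 1231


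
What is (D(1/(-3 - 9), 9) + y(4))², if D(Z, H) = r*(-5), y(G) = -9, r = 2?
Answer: 361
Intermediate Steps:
D(Z, H) = -10 (D(Z, H) = 2*(-5) = -10)
(D(1/(-3 - 9), 9) + y(4))² = (-10 - 9)² = (-19)² = 361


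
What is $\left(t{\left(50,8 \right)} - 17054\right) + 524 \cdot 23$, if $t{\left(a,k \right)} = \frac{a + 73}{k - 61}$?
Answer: $- \frac{265229}{53} \approx -5004.3$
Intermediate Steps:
$t{\left(a,k \right)} = \frac{73 + a}{-61 + k}$
$\left(t{\left(50,8 \right)} - 17054\right) + 524 \cdot 23 = \left(\frac{73 + 50}{-61 + 8} - 17054\right) + 524 \cdot 23 = \left(\frac{1}{-53} \cdot 123 - 17054\right) + 12052 = \left(\left(- \frac{1}{53}\right) 123 - 17054\right) + 12052 = \left(- \frac{123}{53} - 17054\right) + 12052 = - \frac{903985}{53} + 12052 = - \frac{265229}{53}$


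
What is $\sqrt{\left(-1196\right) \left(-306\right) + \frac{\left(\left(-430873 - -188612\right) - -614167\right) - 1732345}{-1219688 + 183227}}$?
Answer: $\frac{5 \sqrt{15726065682517755}}{1036461} \approx 604.96$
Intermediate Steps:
$\sqrt{\left(-1196\right) \left(-306\right) + \frac{\left(\left(-430873 - -188612\right) - -614167\right) - 1732345}{-1219688 + 183227}} = \sqrt{365976 + \frac{\left(\left(-430873 + 188612\right) + 614167\right) - 1732345}{-1036461}} = \sqrt{365976 + \left(\left(-242261 + 614167\right) - 1732345\right) \left(- \frac{1}{1036461}\right)} = \sqrt{365976 + \left(371906 - 1732345\right) \left(- \frac{1}{1036461}\right)} = \sqrt{365976 - - \frac{1360439}{1036461}} = \sqrt{365976 + \frac{1360439}{1036461}} = \sqrt{\frac{379321211375}{1036461}} = \frac{5 \sqrt{15726065682517755}}{1036461}$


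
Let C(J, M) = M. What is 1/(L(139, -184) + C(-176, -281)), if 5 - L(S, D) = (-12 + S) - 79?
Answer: -1/324 ≈ -0.0030864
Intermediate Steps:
L(S, D) = 96 - S (L(S, D) = 5 - ((-12 + S) - 79) = 5 - (-91 + S) = 5 + (91 - S) = 96 - S)
1/(L(139, -184) + C(-176, -281)) = 1/((96 - 1*139) - 281) = 1/((96 - 139) - 281) = 1/(-43 - 281) = 1/(-324) = -1/324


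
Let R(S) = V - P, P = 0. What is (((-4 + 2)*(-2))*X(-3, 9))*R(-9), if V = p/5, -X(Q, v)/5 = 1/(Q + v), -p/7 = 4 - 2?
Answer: 28/3 ≈ 9.3333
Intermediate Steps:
p = -14 (p = -7*(4 - 2) = -7*2 = -14)
X(Q, v) = -5/(Q + v)
V = -14/5 ≈ -2.8000
R(S) = -14/5 (R(S) = -14/5 - 1*0 = -14/5 + 0 = -14/5)
(((-4 + 2)*(-2))*X(-3, 9))*R(-9) = (((-4 + 2)*(-2))*(-5/(-3 + 9)))*(-14/5) = ((-2*(-2))*(-5/6))*(-14/5) = (4*(-5*⅙))*(-14/5) = (4*(-⅚))*(-14/5) = -10/3*(-14/5) = 28/3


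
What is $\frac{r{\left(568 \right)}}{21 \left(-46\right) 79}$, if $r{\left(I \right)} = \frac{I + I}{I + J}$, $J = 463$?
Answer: $- \frac{568}{39339867} \approx -1.4438 \cdot 10^{-5}$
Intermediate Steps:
$r{\left(I \right)} = \frac{2 I}{463 + I}$ ($r{\left(I \right)} = \frac{I + I}{I + 463} = \frac{2 I}{463 + I}$)
$\frac{r{\left(568 \right)}}{21 \left(-46\right) 79} = \frac{2 \cdot 568 \frac{1}{463 + 568}}{21 \left(-46\right) 79} = \frac{2 \cdot 568 \cdot \frac{1}{1031}}{\left(-966\right) 79} = \frac{2 \cdot 568 \cdot \frac{1}{1031}}{-76314} = \frac{1136}{1031} \left(- \frac{1}{76314}\right) = - \frac{568}{39339867}$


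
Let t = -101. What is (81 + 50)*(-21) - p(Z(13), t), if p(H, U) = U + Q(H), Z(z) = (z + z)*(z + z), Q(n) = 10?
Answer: -2660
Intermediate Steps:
Z(z) = 4*z² (Z(z) = (2*z)*(2*z) = 4*z²)
p(H, U) = 10 + U (p(H, U) = U + 10 = 10 + U)
(81 + 50)*(-21) - p(Z(13), t) = (81 + 50)*(-21) - (10 - 101) = 131*(-21) - 1*(-91) = -2751 + 91 = -2660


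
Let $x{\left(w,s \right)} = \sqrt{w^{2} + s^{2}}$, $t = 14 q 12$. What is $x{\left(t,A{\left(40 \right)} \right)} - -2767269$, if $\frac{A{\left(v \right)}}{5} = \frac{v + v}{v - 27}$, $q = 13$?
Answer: $2767269 + \frac{8 \sqrt{12597901}}{13} \approx 2.7695 \cdot 10^{6}$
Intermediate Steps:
$A{\left(v \right)} = \frac{10 v}{-27 + v}$ ($A{\left(v \right)} = 5 \frac{v + v}{v - 27} = 5 \frac{2 v}{-27 + v} = \frac{10 v}{-27 + v}$)
$t = 2184$ ($t = 14 \cdot 13 \cdot 12 = 182 \cdot 12 = 2184$)
$x{\left(w,s \right)} = \sqrt{s^{2} + w^{2}}$
$x{\left(t,A{\left(40 \right)} \right)} - -2767269 = \sqrt{\left(10 \cdot 40 \frac{1}{-27 + 40}\right)^{2} + 2184^{2}} - -2767269 = \sqrt{\left(10 \cdot 40 \cdot \frac{1}{13}\right)^{2} + 4769856} + 2767269 = \sqrt{\left(\frac{400}{13}\right)^{2} + 4769856} + 2767269 = \sqrt{\frac{160000}{169} + 4769856} + 2767269 = \sqrt{\frac{806265664}{169}} + 2767269 = \frac{8 \sqrt{12597901}}{13} + 2767269 = 2767269 + \frac{8 \sqrt{12597901}}{13}$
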